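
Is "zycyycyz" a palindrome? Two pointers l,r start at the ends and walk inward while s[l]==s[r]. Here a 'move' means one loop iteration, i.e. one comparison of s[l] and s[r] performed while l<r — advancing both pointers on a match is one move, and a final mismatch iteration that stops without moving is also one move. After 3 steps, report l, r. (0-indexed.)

l=0 r=7: 'z'=='z', l++,r--
l=1 r=6: 'y'=='y', l++,r--
l=2 r=5: 'c'=='c', l++,r--

l=3, r=4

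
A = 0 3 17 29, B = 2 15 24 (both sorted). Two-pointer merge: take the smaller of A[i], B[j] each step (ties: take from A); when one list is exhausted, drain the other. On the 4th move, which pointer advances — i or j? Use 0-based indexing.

[i=0,j=0] A[i]=0<=B[j]=2 take 0 → i++
[i=1,j=0] A[i]=3>B[j]=2 take 2 → j++
[i=1,j=1] A[i]=3<=B[j]=15 take 3 → i++
[i=2,j=1] A[i]=17>B[j]=15 take 15 → j++

j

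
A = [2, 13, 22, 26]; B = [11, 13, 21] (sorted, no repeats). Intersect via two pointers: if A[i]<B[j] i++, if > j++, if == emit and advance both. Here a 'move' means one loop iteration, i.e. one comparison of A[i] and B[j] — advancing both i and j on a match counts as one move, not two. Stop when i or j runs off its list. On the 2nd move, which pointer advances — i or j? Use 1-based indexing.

i=1 j=1: 2<11, i++
i=2 j=1: 13>11, j++

j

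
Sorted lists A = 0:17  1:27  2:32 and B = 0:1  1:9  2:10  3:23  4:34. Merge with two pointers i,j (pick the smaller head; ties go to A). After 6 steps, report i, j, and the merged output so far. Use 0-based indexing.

[i=0,j=0] A[i]=17>B[j]=1 take 1 → j++
[i=0,j=1] A[i]=17>B[j]=9 take 9 → j++
[i=0,j=2] A[i]=17>B[j]=10 take 10 → j++
[i=0,j=3] A[i]=17<=B[j]=23 take 17 → i++
[i=1,j=3] A[i]=27>B[j]=23 take 23 → j++
[i=1,j=4] A[i]=27<=B[j]=34 take 27 → i++

i=2, j=4, merged so far=[1, 9, 10, 17, 23, 27]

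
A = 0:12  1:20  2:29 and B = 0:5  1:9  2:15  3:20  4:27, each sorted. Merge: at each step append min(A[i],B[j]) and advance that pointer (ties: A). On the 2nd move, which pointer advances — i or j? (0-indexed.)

[i=0,j=0] A[i]=12>B[j]=5 take 5 → j++
[i=0,j=1] A[i]=12>B[j]=9 take 9 → j++

j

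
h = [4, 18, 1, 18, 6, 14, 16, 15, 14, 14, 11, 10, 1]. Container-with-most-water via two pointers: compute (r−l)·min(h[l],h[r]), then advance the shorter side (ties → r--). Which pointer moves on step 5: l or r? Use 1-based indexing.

l=1 r=13: min(4,1)*12=12 best=12 *, r--
l=1 r=12: min(4,10)*11=44 best=44 *, l++
l=2 r=12: min(18,10)*10=100 best=100 *, r--
l=2 r=11: min(18,11)*9=99 best=100, r--
l=2 r=10: min(18,14)*8=112 best=112 *, r--

r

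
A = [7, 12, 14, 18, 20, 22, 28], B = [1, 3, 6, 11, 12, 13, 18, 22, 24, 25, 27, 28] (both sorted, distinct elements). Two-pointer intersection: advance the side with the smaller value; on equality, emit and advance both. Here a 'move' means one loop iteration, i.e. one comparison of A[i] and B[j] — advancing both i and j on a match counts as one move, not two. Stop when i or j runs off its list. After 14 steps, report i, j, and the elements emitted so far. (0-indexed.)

i=6, j=11, emitted=[12, 18, 22]

i=0 j=0: 7>1, j++
i=0 j=1: 7>3, j++
i=0 j=2: 7>6, j++
i=0 j=3: 7<11, i++
i=1 j=3: 12>11, j++
i=1 j=4: 12==12 emit, i++,j++
i=2 j=5: 14>13, j++
i=2 j=6: 14<18, i++
i=3 j=6: 18==18 emit, i++,j++
i=4 j=7: 20<22, i++
i=5 j=7: 22==22 emit, i++,j++
i=6 j=8: 28>24, j++
i=6 j=9: 28>25, j++
i=6 j=10: 28>27, j++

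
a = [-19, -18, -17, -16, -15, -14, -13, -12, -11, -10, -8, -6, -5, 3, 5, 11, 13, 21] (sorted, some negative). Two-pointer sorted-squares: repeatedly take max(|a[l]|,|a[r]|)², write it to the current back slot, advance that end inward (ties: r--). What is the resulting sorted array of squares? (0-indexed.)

[9, 25, 25, 36, 64, 100, 121, 121, 144, 169, 169, 196, 225, 256, 289, 324, 361, 441]

[0,17] |-19|<=|21| out[17]=441 → r--
[0,16] |-19|>|13| out[16]=361 → l++
[1,16] |-18|>|13| out[15]=324 → l++
[2,16] |-17|>|13| out[14]=289 → l++
[3,16] |-16|>|13| out[13]=256 → l++
[4,16] |-15|>|13| out[12]=225 → l++
[5,16] |-14|>|13| out[11]=196 → l++
[6,16] |-13|<=|13| out[10]=169 → r--
[6,15] |-13|>|11| out[9]=169 → l++
[7,15] |-12|>|11| out[8]=144 → l++
[8,15] |-11|<=|11| out[7]=121 → r--
[8,14] |-11|>|5| out[6]=121 → l++
[9,14] |-10|>|5| out[5]=100 → l++
[10,14] |-8|>|5| out[4]=64 → l++
[11,14] |-6|>|5| out[3]=36 → l++
[12,14] |-5|<=|5| out[2]=25 → r--
[12,13] |-5|>|3| out[1]=25 → l++
[13,13] |3|<=|3| out[0]=9 → r--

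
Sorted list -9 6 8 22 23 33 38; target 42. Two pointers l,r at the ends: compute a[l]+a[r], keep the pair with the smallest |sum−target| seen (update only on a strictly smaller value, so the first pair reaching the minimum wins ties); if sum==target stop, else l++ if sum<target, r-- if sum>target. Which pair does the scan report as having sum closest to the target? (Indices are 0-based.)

[0,6] -9+38=29 d=13 * → l++
[1,6] 6+38=44 d=2 * → r--
[1,5] 6+33=39 d=3 → l++
[2,5] 8+33=41 d=1 * → l++
[3,5] 22+33=55 d=13 → r--
[3,4] 22+23=45 d=3 → r--

pair (8, 33) with sum 41 (|Δ|=1)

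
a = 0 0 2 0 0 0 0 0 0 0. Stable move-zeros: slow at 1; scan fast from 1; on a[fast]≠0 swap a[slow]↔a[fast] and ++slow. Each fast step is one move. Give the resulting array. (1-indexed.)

[2, 0, 0, 0, 0, 0, 0, 0, 0, 0]

slow=1 fast=1: a[fast]=0, fast++
slow=1 fast=2: a[fast]=0, fast++
slow=1 fast=3: a[fast]=2≠0 swap→a[1]=2, slow++,fast++
slow=2 fast=4: a[fast]=0, fast++
slow=2 fast=5: a[fast]=0, fast++
slow=2 fast=6: a[fast]=0, fast++
slow=2 fast=7: a[fast]=0, fast++
slow=2 fast=8: a[fast]=0, fast++
slow=2 fast=9: a[fast]=0, fast++
slow=2 fast=10: a[fast]=0, fast++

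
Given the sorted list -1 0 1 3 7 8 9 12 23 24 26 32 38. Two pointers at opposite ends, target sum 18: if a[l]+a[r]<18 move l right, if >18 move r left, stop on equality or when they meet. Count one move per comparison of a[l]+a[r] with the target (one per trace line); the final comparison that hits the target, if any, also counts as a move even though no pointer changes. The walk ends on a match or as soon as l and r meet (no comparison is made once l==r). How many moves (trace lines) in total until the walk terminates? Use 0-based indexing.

12 moves

[0,12] -1+38=37 >18 → r--
[0,11] -1+32=31 >18 → r--
[0,10] -1+26=25 >18 → r--
[0,9] -1+24=23 >18 → r--
[0,8] -1+23=22 >18 → r--
[0,7] -1+12=11 <18 → l++
[1,7] 0+12=12 <18 → l++
[2,7] 1+12=13 <18 → l++
[3,7] 3+12=15 <18 → l++
[4,7] 7+12=19 >18 → r--
[4,6] 7+9=16 <18 → l++
[5,6] 8+9=17 <18 → l++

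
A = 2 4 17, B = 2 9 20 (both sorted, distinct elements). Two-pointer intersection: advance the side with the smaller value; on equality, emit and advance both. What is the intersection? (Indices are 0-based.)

intersection = [2]

i=0 j=0: 2==2 emit, i++,j++
i=1 j=1: 4<9, i++
i=2 j=1: 17>9, j++
i=2 j=2: 17<20, i++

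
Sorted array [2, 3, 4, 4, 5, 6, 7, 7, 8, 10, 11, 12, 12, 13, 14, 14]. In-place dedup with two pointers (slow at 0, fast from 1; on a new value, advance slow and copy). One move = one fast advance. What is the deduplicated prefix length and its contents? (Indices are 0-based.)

slow=0 fast=1: a[fast]=3≠a[slow]=2 write a[1]=3, slow++,fast++
slow=1 fast=2: a[fast]=4≠a[slow]=3 write a[2]=4, slow++,fast++
slow=2 fast=3: a[fast]=4=a[slow] dup, fast++
slow=2 fast=4: a[fast]=5≠a[slow]=4 write a[3]=5, slow++,fast++
slow=3 fast=5: a[fast]=6≠a[slow]=5 write a[4]=6, slow++,fast++
slow=4 fast=6: a[fast]=7≠a[slow]=6 write a[5]=7, slow++,fast++
slow=5 fast=7: a[fast]=7=a[slow] dup, fast++
slow=5 fast=8: a[fast]=8≠a[slow]=7 write a[6]=8, slow++,fast++
slow=6 fast=9: a[fast]=10≠a[slow]=8 write a[7]=10, slow++,fast++
slow=7 fast=10: a[fast]=11≠a[slow]=10 write a[8]=11, slow++,fast++
slow=8 fast=11: a[fast]=12≠a[slow]=11 write a[9]=12, slow++,fast++
slow=9 fast=12: a[fast]=12=a[slow] dup, fast++
slow=9 fast=13: a[fast]=13≠a[slow]=12 write a[10]=13, slow++,fast++
slow=10 fast=14: a[fast]=14≠a[slow]=13 write a[11]=14, slow++,fast++
slow=11 fast=15: a[fast]=14=a[slow] dup, fast++

length 12; prefix = [2, 3, 4, 5, 6, 7, 8, 10, 11, 12, 13, 14]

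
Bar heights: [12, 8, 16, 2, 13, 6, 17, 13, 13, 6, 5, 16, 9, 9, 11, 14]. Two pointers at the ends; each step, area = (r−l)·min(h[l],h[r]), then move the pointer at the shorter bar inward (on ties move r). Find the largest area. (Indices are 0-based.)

max area = 182

[0,15] min(12,14)*15=180 best=180 * → l++
[1,15] min(8,14)*14=112 best=180 → l++
[2,15] min(16,14)*13=182 best=182 * → r--
[2,14] min(16,11)*12=132 best=182 → r--
[2,13] min(16,9)*11=99 best=182 → r--
[2,12] min(16,9)*10=90 best=182 → r--
[2,11] min(16,16)*9=144 best=182 → r--
[2,10] min(16,5)*8=40 best=182 → r--
[2,9] min(16,6)*7=42 best=182 → r--
[2,8] min(16,13)*6=78 best=182 → r--
[2,7] min(16,13)*5=65 best=182 → r--
[2,6] min(16,17)*4=64 best=182 → l++
[3,6] min(2,17)*3=6 best=182 → l++
[4,6] min(13,17)*2=26 best=182 → l++
[5,6] min(6,17)*1=6 best=182 → l++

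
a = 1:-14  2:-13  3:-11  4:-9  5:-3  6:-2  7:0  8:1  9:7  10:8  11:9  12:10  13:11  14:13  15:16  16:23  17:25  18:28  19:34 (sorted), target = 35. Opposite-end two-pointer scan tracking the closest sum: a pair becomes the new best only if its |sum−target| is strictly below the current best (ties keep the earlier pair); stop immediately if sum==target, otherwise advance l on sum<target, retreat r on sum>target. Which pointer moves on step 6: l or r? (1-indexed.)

l=1 r=19: -14+34=20 d=15 *, l++
l=2 r=19: -13+34=21 d=14 *, l++
l=3 r=19: -11+34=23 d=12 *, l++
l=4 r=19: -9+34=25 d=10 *, l++
l=5 r=19: -3+34=31 d=4 *, l++
l=6 r=19: -2+34=32 d=3 *, l++

l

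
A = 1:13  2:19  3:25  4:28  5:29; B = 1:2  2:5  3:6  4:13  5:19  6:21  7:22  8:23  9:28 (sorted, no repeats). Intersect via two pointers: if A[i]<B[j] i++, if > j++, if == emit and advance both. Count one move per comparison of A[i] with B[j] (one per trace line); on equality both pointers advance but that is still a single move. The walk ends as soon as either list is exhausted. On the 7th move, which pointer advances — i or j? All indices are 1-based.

j

i=1 j=1: 13>2, j++
i=1 j=2: 13>5, j++
i=1 j=3: 13>6, j++
i=1 j=4: 13==13 emit, i++,j++
i=2 j=5: 19==19 emit, i++,j++
i=3 j=6: 25>21, j++
i=3 j=7: 25>22, j++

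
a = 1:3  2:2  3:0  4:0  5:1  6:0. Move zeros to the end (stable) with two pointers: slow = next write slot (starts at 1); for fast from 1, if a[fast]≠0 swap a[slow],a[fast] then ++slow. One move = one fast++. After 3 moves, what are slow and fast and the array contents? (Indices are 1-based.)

slow=3, fast=4, a=[3, 2, 0, 0, 1, 0]

(s=1,f=1) a[fast]=3≠0 swap→a[1]=3 → slow++,fast++
(s=2,f=2) a[fast]=2≠0 swap→a[2]=2 → slow++,fast++
(s=3,f=3) a[fast]=0 → fast++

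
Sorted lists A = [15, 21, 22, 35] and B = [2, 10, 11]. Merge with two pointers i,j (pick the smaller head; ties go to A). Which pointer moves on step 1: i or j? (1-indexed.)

j

[i=1,j=1] A[i]=15>B[j]=2 take 2 → j++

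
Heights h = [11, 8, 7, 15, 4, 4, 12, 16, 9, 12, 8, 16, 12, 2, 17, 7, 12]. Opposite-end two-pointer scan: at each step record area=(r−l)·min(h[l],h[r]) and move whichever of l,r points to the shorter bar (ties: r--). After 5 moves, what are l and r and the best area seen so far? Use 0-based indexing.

[0,16] min(11,12)*16=176 best=176 * → l++
[1,16] min(8,12)*15=120 best=176 → l++
[2,16] min(7,12)*14=98 best=176 → l++
[3,16] min(15,12)*13=156 best=176 → r--
[3,15] min(15,7)*12=84 best=176 → r--

l=3, r=14, best area=176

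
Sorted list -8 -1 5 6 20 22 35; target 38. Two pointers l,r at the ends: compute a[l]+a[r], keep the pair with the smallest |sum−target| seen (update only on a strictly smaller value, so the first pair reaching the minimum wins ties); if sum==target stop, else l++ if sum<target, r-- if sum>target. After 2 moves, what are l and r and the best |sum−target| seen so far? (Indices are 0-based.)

l=2, r=6, best |Δ|=4

[0,6] -8+35=27 d=11 * → l++
[1,6] -1+35=34 d=4 * → l++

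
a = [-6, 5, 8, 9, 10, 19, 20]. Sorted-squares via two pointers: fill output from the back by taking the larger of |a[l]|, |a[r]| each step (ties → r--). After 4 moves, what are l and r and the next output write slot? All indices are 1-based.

l=1, r=3, next write slot=3

[1,7] |-6|<=|20| out[7]=400 → r--
[1,6] |-6|<=|19| out[6]=361 → r--
[1,5] |-6|<=|10| out[5]=100 → r--
[1,4] |-6|<=|9| out[4]=81 → r--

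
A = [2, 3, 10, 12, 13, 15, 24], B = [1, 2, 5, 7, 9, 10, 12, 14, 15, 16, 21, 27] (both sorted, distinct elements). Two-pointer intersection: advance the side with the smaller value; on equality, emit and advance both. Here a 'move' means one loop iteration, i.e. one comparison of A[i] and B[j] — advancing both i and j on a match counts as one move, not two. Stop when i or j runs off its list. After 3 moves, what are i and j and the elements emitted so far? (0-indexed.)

i=0 j=0: 2>1, j++
i=0 j=1: 2==2 emit, i++,j++
i=1 j=2: 3<5, i++

i=2, j=2, emitted=[2]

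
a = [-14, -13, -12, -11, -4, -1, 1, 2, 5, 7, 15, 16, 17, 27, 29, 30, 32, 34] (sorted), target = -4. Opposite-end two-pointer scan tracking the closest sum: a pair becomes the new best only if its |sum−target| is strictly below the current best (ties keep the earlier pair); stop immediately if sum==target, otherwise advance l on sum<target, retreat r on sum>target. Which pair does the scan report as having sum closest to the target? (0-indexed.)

[0,17] -14+34=20 d=24 * → r--
[0,16] -14+32=18 d=22 * → r--
[0,15] -14+30=16 d=20 * → r--
[0,14] -14+29=15 d=19 * → r--
[0,13] -14+27=13 d=17 * → r--
[0,12] -14+17=3 d=7 * → r--
[0,11] -14+16=2 d=6 * → r--
[0,10] -14+15=1 d=5 * → r--
[0,9] -14+7=-7 d=3 * → l++
[1,9] -13+7=-6 d=2 * → l++
[2,9] -12+7=-5 d=1 * → l++
[3,9] -11+7=-4 d=0 * → stop

pair (-11, 7) with sum -4 (|Δ|=0)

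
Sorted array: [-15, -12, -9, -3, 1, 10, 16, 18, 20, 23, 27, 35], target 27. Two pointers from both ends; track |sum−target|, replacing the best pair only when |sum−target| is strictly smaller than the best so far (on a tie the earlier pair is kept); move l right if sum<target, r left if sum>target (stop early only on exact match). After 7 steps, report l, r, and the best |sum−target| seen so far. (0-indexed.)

[0,11] -15+35=20 d=7 * → l++
[1,11] -12+35=23 d=4 * → l++
[2,11] -9+35=26 d=1 * → l++
[3,11] -3+35=32 d=5 → r--
[3,10] -3+27=24 d=3 → l++
[4,10] 1+27=28 d=1 → r--
[4,9] 1+23=24 d=3 → l++

l=5, r=9, best |Δ|=1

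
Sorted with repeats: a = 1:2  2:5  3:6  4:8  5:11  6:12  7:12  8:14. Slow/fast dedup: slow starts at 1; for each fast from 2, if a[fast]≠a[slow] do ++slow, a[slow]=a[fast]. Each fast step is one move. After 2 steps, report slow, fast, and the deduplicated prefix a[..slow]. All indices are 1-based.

(s=1,f=2) a[fast]=5≠a[slow]=2 write a[2]=5 → slow++,fast++
(s=2,f=3) a[fast]=6≠a[slow]=5 write a[3]=6 → slow++,fast++

slow=3, fast=4, prefix=[2, 5, 6]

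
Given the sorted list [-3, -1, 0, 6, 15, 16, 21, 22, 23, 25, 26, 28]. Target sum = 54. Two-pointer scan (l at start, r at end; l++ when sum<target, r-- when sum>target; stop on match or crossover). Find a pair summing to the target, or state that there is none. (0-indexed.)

l=0 r=11: -3+28=25 <54, l++
l=1 r=11: -1+28=27 <54, l++
l=2 r=11: 0+28=28 <54, l++
l=3 r=11: 6+28=34 <54, l++
l=4 r=11: 15+28=43 <54, l++
l=5 r=11: 16+28=44 <54, l++
l=6 r=11: 21+28=49 <54, l++
l=7 r=11: 22+28=50 <54, l++
l=8 r=11: 23+28=51 <54, l++
l=9 r=11: 25+28=53 <54, l++
l=10 r=11: 26+28=54, found

(26, 28)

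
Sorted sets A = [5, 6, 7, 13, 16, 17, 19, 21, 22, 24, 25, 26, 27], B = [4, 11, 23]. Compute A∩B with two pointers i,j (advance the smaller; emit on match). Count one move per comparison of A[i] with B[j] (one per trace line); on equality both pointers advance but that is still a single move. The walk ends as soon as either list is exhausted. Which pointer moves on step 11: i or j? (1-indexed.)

i

i=1 j=1: 5>4, j++
i=1 j=2: 5<11, i++
i=2 j=2: 6<11, i++
i=3 j=2: 7<11, i++
i=4 j=2: 13>11, j++
i=4 j=3: 13<23, i++
i=5 j=3: 16<23, i++
i=6 j=3: 17<23, i++
i=7 j=3: 19<23, i++
i=8 j=3: 21<23, i++
i=9 j=3: 22<23, i++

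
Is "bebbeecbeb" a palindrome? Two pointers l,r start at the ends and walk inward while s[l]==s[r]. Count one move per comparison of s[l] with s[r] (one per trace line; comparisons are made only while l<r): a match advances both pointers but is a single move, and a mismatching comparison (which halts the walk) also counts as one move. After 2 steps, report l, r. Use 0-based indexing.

[0,9] 'b'=='b' → l++,r--
[1,8] 'e'=='e' → l++,r--

l=2, r=7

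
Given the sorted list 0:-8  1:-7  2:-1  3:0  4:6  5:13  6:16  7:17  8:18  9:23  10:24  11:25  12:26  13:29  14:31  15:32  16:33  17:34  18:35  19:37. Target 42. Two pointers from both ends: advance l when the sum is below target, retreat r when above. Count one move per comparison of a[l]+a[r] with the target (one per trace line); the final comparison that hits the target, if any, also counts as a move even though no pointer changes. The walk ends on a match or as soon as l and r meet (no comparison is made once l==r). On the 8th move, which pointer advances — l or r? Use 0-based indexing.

[0,19] -8+37=29 <42 → l++
[1,19] -7+37=30 <42 → l++
[2,19] -1+37=36 <42 → l++
[3,19] 0+37=37 <42 → l++
[4,19] 6+37=43 >42 → r--
[4,18] 6+35=41 <42 → l++
[5,18] 13+35=48 >42 → r--
[5,17] 13+34=47 >42 → r--

r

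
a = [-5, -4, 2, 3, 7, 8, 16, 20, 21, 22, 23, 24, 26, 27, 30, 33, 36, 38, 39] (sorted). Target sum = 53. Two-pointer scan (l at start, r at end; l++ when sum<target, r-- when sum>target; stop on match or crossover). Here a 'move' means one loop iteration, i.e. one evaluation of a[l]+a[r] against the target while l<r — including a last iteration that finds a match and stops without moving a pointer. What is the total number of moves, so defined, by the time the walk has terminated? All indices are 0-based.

11 moves

[0,18] -5+39=34 <53 → l++
[1,18] -4+39=35 <53 → l++
[2,18] 2+39=41 <53 → l++
[3,18] 3+39=42 <53 → l++
[4,18] 7+39=46 <53 → l++
[5,18] 8+39=47 <53 → l++
[6,18] 16+39=55 >53 → r--
[6,17] 16+38=54 >53 → r--
[6,16] 16+36=52 <53 → l++
[7,16] 20+36=56 >53 → r--
[7,15] 20+33=53 → found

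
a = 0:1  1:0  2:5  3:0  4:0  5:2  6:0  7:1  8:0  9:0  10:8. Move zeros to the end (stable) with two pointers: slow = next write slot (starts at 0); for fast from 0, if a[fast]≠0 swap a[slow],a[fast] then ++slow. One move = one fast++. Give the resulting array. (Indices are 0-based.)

slow=0 fast=0: a[fast]=1≠0 swap→a[0]=1, slow++,fast++
slow=1 fast=1: a[fast]=0, fast++
slow=1 fast=2: a[fast]=5≠0 swap→a[1]=5, slow++,fast++
slow=2 fast=3: a[fast]=0, fast++
slow=2 fast=4: a[fast]=0, fast++
slow=2 fast=5: a[fast]=2≠0 swap→a[2]=2, slow++,fast++
slow=3 fast=6: a[fast]=0, fast++
slow=3 fast=7: a[fast]=1≠0 swap→a[3]=1, slow++,fast++
slow=4 fast=8: a[fast]=0, fast++
slow=4 fast=9: a[fast]=0, fast++
slow=4 fast=10: a[fast]=8≠0 swap→a[4]=8, slow++,fast++

[1, 5, 2, 1, 8, 0, 0, 0, 0, 0, 0]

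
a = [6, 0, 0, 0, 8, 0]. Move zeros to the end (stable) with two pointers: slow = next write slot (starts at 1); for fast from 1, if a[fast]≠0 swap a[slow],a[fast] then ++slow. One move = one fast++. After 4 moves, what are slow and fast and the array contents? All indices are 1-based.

slow=2, fast=5, a=[6, 0, 0, 0, 8, 0]

(s=1,f=1) a[fast]=6≠0 swap→a[1]=6 → slow++,fast++
(s=2,f=2) a[fast]=0 → fast++
(s=2,f=3) a[fast]=0 → fast++
(s=2,f=4) a[fast]=0 → fast++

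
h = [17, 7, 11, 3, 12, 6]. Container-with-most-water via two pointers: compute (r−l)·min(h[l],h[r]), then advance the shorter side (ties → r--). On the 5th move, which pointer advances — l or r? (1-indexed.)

[1,6] min(17,6)*5=30 best=30 * → r--
[1,5] min(17,12)*4=48 best=48 * → r--
[1,4] min(17,3)*3=9 best=48 → r--
[1,3] min(17,11)*2=22 best=48 → r--
[1,2] min(17,7)*1=7 best=48 → r--

r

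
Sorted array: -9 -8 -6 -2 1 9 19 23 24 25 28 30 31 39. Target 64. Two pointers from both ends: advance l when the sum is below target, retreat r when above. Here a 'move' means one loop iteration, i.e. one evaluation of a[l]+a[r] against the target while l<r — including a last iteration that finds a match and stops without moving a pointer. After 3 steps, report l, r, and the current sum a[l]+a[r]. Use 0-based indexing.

l=0 r=13: -9+39=30 <64, l++
l=1 r=13: -8+39=31 <64, l++
l=2 r=13: -6+39=33 <64, l++

l=3, r=13, sum=37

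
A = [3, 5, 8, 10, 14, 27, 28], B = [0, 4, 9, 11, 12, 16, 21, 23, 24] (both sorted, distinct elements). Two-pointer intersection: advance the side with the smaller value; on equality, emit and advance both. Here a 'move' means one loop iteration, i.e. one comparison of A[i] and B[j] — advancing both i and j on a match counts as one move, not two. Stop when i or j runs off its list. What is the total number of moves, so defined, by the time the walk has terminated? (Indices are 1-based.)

14 moves

[i=1,j=1] 3>0 → j++
[i=1,j=2] 3<4 → i++
[i=2,j=2] 5>4 → j++
[i=2,j=3] 5<9 → i++
[i=3,j=3] 8<9 → i++
[i=4,j=3] 10>9 → j++
[i=4,j=4] 10<11 → i++
[i=5,j=4] 14>11 → j++
[i=5,j=5] 14>12 → j++
[i=5,j=6] 14<16 → i++
[i=6,j=6] 27>16 → j++
[i=6,j=7] 27>21 → j++
[i=6,j=8] 27>23 → j++
[i=6,j=9] 27>24 → j++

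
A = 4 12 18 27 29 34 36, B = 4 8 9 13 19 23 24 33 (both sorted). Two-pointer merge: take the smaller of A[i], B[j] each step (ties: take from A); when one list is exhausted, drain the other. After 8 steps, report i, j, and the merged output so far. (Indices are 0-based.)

i=3, j=5, merged so far=[4, 4, 8, 9, 12, 13, 18, 19]

i=0 j=0: A[i]=4<=B[j]=4 take 4, i++
i=1 j=0: A[i]=12>B[j]=4 take 4, j++
i=1 j=1: A[i]=12>B[j]=8 take 8, j++
i=1 j=2: A[i]=12>B[j]=9 take 9, j++
i=1 j=3: A[i]=12<=B[j]=13 take 12, i++
i=2 j=3: A[i]=18>B[j]=13 take 13, j++
i=2 j=4: A[i]=18<=B[j]=19 take 18, i++
i=3 j=4: A[i]=27>B[j]=19 take 19, j++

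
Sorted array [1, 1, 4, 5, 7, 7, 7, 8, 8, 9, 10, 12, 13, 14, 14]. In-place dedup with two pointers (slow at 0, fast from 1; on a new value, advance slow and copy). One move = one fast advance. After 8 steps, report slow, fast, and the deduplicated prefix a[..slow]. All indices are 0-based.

slow=4, fast=9, prefix=[1, 4, 5, 7, 8]

(s=0,f=1) a[fast]=1=a[slow] dup → fast++
(s=0,f=2) a[fast]=4≠a[slow]=1 write a[1]=4 → slow++,fast++
(s=1,f=3) a[fast]=5≠a[slow]=4 write a[2]=5 → slow++,fast++
(s=2,f=4) a[fast]=7≠a[slow]=5 write a[3]=7 → slow++,fast++
(s=3,f=5) a[fast]=7=a[slow] dup → fast++
(s=3,f=6) a[fast]=7=a[slow] dup → fast++
(s=3,f=7) a[fast]=8≠a[slow]=7 write a[4]=8 → slow++,fast++
(s=4,f=8) a[fast]=8=a[slow] dup → fast++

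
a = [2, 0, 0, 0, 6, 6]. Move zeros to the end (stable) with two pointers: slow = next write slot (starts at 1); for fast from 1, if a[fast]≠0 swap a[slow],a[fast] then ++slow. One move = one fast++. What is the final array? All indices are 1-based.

(s=1,f=1) a[fast]=2≠0 swap→a[1]=2 → slow++,fast++
(s=2,f=2) a[fast]=0 → fast++
(s=2,f=3) a[fast]=0 → fast++
(s=2,f=4) a[fast]=0 → fast++
(s=2,f=5) a[fast]=6≠0 swap→a[2]=6 → slow++,fast++
(s=3,f=6) a[fast]=6≠0 swap→a[3]=6 → slow++,fast++

[2, 6, 6, 0, 0, 0]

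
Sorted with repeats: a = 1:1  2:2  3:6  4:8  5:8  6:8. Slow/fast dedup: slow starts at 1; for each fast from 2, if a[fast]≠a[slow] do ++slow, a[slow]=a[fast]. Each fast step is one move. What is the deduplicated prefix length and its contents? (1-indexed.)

slow=1 fast=2: a[fast]=2≠a[slow]=1 write a[2]=2, slow++,fast++
slow=2 fast=3: a[fast]=6≠a[slow]=2 write a[3]=6, slow++,fast++
slow=3 fast=4: a[fast]=8≠a[slow]=6 write a[4]=8, slow++,fast++
slow=4 fast=5: a[fast]=8=a[slow] dup, fast++
slow=4 fast=6: a[fast]=8=a[slow] dup, fast++

length 4; prefix = [1, 2, 6, 8]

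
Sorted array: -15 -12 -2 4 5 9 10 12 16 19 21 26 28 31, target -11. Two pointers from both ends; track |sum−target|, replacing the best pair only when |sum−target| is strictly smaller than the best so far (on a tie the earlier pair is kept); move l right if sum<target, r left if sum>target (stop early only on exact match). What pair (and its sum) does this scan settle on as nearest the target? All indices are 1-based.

pair (-15, 4) with sum -11 (|Δ|=0)

[1,14] -15+31=16 d=27 * → r--
[1,13] -15+28=13 d=24 * → r--
[1,12] -15+26=11 d=22 * → r--
[1,11] -15+21=6 d=17 * → r--
[1,10] -15+19=4 d=15 * → r--
[1,9] -15+16=1 d=12 * → r--
[1,8] -15+12=-3 d=8 * → r--
[1,7] -15+10=-5 d=6 * → r--
[1,6] -15+9=-6 d=5 * → r--
[1,5] -15+5=-10 d=1 * → r--
[1,4] -15+4=-11 d=0 * → stop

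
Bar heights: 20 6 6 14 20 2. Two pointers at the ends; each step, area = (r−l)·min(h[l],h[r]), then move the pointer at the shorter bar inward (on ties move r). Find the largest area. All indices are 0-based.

l=0 r=5: min(20,2)*5=10 best=10 *, r--
l=0 r=4: min(20,20)*4=80 best=80 *, r--
l=0 r=3: min(20,14)*3=42 best=80, r--
l=0 r=2: min(20,6)*2=12 best=80, r--
l=0 r=1: min(20,6)*1=6 best=80, r--

max area = 80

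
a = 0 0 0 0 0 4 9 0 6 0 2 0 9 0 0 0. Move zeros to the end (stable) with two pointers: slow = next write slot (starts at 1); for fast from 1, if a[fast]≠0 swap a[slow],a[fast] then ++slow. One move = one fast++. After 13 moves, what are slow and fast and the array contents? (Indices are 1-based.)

(s=1,f=1) a[fast]=0 → fast++
(s=1,f=2) a[fast]=0 → fast++
(s=1,f=3) a[fast]=0 → fast++
(s=1,f=4) a[fast]=0 → fast++
(s=1,f=5) a[fast]=0 → fast++
(s=1,f=6) a[fast]=4≠0 swap→a[1]=4 → slow++,fast++
(s=2,f=7) a[fast]=9≠0 swap→a[2]=9 → slow++,fast++
(s=3,f=8) a[fast]=0 → fast++
(s=3,f=9) a[fast]=6≠0 swap→a[3]=6 → slow++,fast++
(s=4,f=10) a[fast]=0 → fast++
(s=4,f=11) a[fast]=2≠0 swap→a[4]=2 → slow++,fast++
(s=5,f=12) a[fast]=0 → fast++
(s=5,f=13) a[fast]=9≠0 swap→a[5]=9 → slow++,fast++

slow=6, fast=14, a=[4, 9, 6, 2, 9, 0, 0, 0, 0, 0, 0, 0, 0, 0, 0, 0]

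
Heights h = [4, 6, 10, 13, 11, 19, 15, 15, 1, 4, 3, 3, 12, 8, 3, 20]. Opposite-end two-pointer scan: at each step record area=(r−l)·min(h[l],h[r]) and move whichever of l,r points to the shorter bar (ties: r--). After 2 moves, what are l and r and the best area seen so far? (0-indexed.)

l=0 r=15: min(4,20)*15=60 best=60 *, l++
l=1 r=15: min(6,20)*14=84 best=84 *, l++

l=2, r=15, best area=84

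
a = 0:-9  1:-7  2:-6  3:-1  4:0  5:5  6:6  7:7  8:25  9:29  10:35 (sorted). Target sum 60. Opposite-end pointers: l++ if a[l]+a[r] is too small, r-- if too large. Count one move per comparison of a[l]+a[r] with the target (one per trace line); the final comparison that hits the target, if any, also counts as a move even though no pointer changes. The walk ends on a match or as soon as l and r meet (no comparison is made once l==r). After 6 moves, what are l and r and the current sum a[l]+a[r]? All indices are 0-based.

l=6, r=10, sum=41

l=0 r=10: -9+35=26 <60, l++
l=1 r=10: -7+35=28 <60, l++
l=2 r=10: -6+35=29 <60, l++
l=3 r=10: -1+35=34 <60, l++
l=4 r=10: 0+35=35 <60, l++
l=5 r=10: 5+35=40 <60, l++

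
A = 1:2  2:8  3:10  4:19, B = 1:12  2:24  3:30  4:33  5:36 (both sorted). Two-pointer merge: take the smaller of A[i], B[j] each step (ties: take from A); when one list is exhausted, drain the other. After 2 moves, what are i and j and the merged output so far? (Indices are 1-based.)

i=1 j=1: A[i]=2<=B[j]=12 take 2, i++
i=2 j=1: A[i]=8<=B[j]=12 take 8, i++

i=3, j=1, merged so far=[2, 8]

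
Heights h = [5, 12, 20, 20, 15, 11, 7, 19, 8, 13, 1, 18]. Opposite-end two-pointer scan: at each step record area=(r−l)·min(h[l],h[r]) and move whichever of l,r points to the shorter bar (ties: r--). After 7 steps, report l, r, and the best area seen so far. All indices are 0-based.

l=0 r=11: min(5,18)*11=55 best=55 *, l++
l=1 r=11: min(12,18)*10=120 best=120 *, l++
l=2 r=11: min(20,18)*9=162 best=162 *, r--
l=2 r=10: min(20,1)*8=8 best=162, r--
l=2 r=9: min(20,13)*7=91 best=162, r--
l=2 r=8: min(20,8)*6=48 best=162, r--
l=2 r=7: min(20,19)*5=95 best=162, r--

l=2, r=6, best area=162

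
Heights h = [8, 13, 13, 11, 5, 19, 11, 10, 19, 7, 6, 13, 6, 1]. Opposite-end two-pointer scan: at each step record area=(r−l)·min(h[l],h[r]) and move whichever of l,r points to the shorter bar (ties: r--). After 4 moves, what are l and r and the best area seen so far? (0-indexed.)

l=1, r=10, best area=130

l=0 r=13: min(8,1)*13=13 best=13 *, r--
l=0 r=12: min(8,6)*12=72 best=72 *, r--
l=0 r=11: min(8,13)*11=88 best=88 *, l++
l=1 r=11: min(13,13)*10=130 best=130 *, r--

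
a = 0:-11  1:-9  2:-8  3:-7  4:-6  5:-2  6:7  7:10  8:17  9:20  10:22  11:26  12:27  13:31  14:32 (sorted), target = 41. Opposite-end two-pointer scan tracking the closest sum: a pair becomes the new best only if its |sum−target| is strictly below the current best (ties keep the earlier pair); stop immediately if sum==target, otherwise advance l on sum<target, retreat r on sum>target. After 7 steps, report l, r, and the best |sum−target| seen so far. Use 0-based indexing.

l=7, r=14, best |Δ|=2

l=0 r=14: -11+32=21 d=20 *, l++
l=1 r=14: -9+32=23 d=18 *, l++
l=2 r=14: -8+32=24 d=17 *, l++
l=3 r=14: -7+32=25 d=16 *, l++
l=4 r=14: -6+32=26 d=15 *, l++
l=5 r=14: -2+32=30 d=11 *, l++
l=6 r=14: 7+32=39 d=2 *, l++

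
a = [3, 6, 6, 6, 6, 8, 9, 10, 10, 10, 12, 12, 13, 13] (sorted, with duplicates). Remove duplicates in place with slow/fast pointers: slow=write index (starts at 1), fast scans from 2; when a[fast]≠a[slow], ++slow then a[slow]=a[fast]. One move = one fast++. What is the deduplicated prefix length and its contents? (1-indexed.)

(s=1,f=2) a[fast]=6≠a[slow]=3 write a[2]=6 → slow++,fast++
(s=2,f=3) a[fast]=6=a[slow] dup → fast++
(s=2,f=4) a[fast]=6=a[slow] dup → fast++
(s=2,f=5) a[fast]=6=a[slow] dup → fast++
(s=2,f=6) a[fast]=8≠a[slow]=6 write a[3]=8 → slow++,fast++
(s=3,f=7) a[fast]=9≠a[slow]=8 write a[4]=9 → slow++,fast++
(s=4,f=8) a[fast]=10≠a[slow]=9 write a[5]=10 → slow++,fast++
(s=5,f=9) a[fast]=10=a[slow] dup → fast++
(s=5,f=10) a[fast]=10=a[slow] dup → fast++
(s=5,f=11) a[fast]=12≠a[slow]=10 write a[6]=12 → slow++,fast++
(s=6,f=12) a[fast]=12=a[slow] dup → fast++
(s=6,f=13) a[fast]=13≠a[slow]=12 write a[7]=13 → slow++,fast++
(s=7,f=14) a[fast]=13=a[slow] dup → fast++

length 7; prefix = [3, 6, 8, 9, 10, 12, 13]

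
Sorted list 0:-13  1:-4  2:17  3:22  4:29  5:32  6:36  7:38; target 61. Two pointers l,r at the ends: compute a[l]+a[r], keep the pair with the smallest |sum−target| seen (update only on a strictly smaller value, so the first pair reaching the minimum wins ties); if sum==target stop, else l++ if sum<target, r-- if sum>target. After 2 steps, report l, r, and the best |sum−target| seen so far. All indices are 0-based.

l=2, r=7, best |Δ|=27

[0,7] -13+38=25 d=36 * → l++
[1,7] -4+38=34 d=27 * → l++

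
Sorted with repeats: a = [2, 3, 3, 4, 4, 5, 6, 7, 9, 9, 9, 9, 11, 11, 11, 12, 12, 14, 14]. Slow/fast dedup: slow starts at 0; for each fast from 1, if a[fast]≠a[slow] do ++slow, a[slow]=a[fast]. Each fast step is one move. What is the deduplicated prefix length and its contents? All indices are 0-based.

length 10; prefix = [2, 3, 4, 5, 6, 7, 9, 11, 12, 14]

(s=0,f=1) a[fast]=3≠a[slow]=2 write a[1]=3 → slow++,fast++
(s=1,f=2) a[fast]=3=a[slow] dup → fast++
(s=1,f=3) a[fast]=4≠a[slow]=3 write a[2]=4 → slow++,fast++
(s=2,f=4) a[fast]=4=a[slow] dup → fast++
(s=2,f=5) a[fast]=5≠a[slow]=4 write a[3]=5 → slow++,fast++
(s=3,f=6) a[fast]=6≠a[slow]=5 write a[4]=6 → slow++,fast++
(s=4,f=7) a[fast]=7≠a[slow]=6 write a[5]=7 → slow++,fast++
(s=5,f=8) a[fast]=9≠a[slow]=7 write a[6]=9 → slow++,fast++
(s=6,f=9) a[fast]=9=a[slow] dup → fast++
(s=6,f=10) a[fast]=9=a[slow] dup → fast++
(s=6,f=11) a[fast]=9=a[slow] dup → fast++
(s=6,f=12) a[fast]=11≠a[slow]=9 write a[7]=11 → slow++,fast++
(s=7,f=13) a[fast]=11=a[slow] dup → fast++
(s=7,f=14) a[fast]=11=a[slow] dup → fast++
(s=7,f=15) a[fast]=12≠a[slow]=11 write a[8]=12 → slow++,fast++
(s=8,f=16) a[fast]=12=a[slow] dup → fast++
(s=8,f=17) a[fast]=14≠a[slow]=12 write a[9]=14 → slow++,fast++
(s=9,f=18) a[fast]=14=a[slow] dup → fast++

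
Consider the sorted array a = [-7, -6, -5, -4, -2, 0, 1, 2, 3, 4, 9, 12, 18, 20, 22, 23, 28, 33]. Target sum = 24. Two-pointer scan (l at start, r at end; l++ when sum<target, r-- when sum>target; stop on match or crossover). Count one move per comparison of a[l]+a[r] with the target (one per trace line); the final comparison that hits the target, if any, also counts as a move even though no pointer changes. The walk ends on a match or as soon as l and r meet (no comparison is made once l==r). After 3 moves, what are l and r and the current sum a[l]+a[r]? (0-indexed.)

l=2, r=16, sum=23

l=0 r=17: -7+33=26 >24, r--
l=0 r=16: -7+28=21 <24, l++
l=1 r=16: -6+28=22 <24, l++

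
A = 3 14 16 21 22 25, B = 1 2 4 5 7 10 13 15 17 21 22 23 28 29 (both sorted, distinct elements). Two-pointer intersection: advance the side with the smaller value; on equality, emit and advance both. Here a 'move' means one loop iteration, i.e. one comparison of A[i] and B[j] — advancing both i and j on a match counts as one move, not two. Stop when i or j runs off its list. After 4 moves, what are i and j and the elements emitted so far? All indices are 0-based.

[i=0,j=0] 3>1 → j++
[i=0,j=1] 3>2 → j++
[i=0,j=2] 3<4 → i++
[i=1,j=2] 14>4 → j++

i=1, j=3, emitted=[]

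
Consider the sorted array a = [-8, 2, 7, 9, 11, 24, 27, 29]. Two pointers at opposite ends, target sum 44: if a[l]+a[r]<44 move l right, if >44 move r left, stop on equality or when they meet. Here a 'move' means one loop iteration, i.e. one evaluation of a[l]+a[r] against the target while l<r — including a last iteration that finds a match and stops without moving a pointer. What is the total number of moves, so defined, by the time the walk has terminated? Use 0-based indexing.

[0,7] -8+29=21 <44 → l++
[1,7] 2+29=31 <44 → l++
[2,7] 7+29=36 <44 → l++
[3,7] 9+29=38 <44 → l++
[4,7] 11+29=40 <44 → l++
[5,7] 24+29=53 >44 → r--
[5,6] 24+27=51 >44 → r--

7 moves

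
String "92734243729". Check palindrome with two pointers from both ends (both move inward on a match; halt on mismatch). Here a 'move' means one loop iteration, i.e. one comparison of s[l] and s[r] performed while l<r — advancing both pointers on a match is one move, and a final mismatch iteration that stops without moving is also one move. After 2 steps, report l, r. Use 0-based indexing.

l=2, r=8

l=0 r=10: '9'=='9', l++,r--
l=1 r=9: '2'=='2', l++,r--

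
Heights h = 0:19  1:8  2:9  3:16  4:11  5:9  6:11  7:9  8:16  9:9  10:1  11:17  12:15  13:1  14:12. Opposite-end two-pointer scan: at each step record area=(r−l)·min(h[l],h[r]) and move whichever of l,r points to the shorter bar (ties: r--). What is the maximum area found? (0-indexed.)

l=0 r=14: min(19,12)*14=168 best=168 *, r--
l=0 r=13: min(19,1)*13=13 best=168, r--
l=0 r=12: min(19,15)*12=180 best=180 *, r--
l=0 r=11: min(19,17)*11=187 best=187 *, r--
l=0 r=10: min(19,1)*10=10 best=187, r--
l=0 r=9: min(19,9)*9=81 best=187, r--
l=0 r=8: min(19,16)*8=128 best=187, r--
l=0 r=7: min(19,9)*7=63 best=187, r--
l=0 r=6: min(19,11)*6=66 best=187, r--
l=0 r=5: min(19,9)*5=45 best=187, r--
l=0 r=4: min(19,11)*4=44 best=187, r--
l=0 r=3: min(19,16)*3=48 best=187, r--
l=0 r=2: min(19,9)*2=18 best=187, r--
l=0 r=1: min(19,8)*1=8 best=187, r--

max area = 187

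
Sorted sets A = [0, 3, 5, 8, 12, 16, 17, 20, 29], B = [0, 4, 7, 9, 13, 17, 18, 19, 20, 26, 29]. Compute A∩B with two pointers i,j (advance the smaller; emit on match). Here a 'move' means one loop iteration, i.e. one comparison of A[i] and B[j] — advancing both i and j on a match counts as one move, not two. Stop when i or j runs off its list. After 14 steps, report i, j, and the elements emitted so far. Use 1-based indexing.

[i=1,j=1] 0==0 emit → i++,j++
[i=2,j=2] 3<4 → i++
[i=3,j=2] 5>4 → j++
[i=3,j=3] 5<7 → i++
[i=4,j=3] 8>7 → j++
[i=4,j=4] 8<9 → i++
[i=5,j=4] 12>9 → j++
[i=5,j=5] 12<13 → i++
[i=6,j=5] 16>13 → j++
[i=6,j=6] 16<17 → i++
[i=7,j=6] 17==17 emit → i++,j++
[i=8,j=7] 20>18 → j++
[i=8,j=8] 20>19 → j++
[i=8,j=9] 20==20 emit → i++,j++

i=9, j=10, emitted=[0, 17, 20]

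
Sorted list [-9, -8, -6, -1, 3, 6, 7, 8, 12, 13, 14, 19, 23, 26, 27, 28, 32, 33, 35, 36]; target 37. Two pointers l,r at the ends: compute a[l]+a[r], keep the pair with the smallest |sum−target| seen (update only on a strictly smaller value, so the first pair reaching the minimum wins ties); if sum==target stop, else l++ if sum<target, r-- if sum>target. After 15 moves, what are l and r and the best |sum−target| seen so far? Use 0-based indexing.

l=8, r=12, best |Δ|=1

[0,19] -9+36=27 d=10 * → l++
[1,19] -8+36=28 d=9 * → l++
[2,19] -6+36=30 d=7 * → l++
[3,19] -1+36=35 d=2 * → l++
[4,19] 3+36=39 d=2 → r--
[4,18] 3+35=38 d=1 * → r--
[4,17] 3+33=36 d=1 → l++
[5,17] 6+33=39 d=2 → r--
[5,16] 6+32=38 d=1 → r--
[5,15] 6+28=34 d=3 → l++
[6,15] 7+28=35 d=2 → l++
[7,15] 8+28=36 d=1 → l++
[8,15] 12+28=40 d=3 → r--
[8,14] 12+27=39 d=2 → r--
[8,13] 12+26=38 d=1 → r--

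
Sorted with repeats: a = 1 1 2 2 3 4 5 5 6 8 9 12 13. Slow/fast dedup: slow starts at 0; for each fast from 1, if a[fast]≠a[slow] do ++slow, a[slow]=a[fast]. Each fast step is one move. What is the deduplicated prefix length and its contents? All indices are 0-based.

length 10; prefix = [1, 2, 3, 4, 5, 6, 8, 9, 12, 13]

(s=0,f=1) a[fast]=1=a[slow] dup → fast++
(s=0,f=2) a[fast]=2≠a[slow]=1 write a[1]=2 → slow++,fast++
(s=1,f=3) a[fast]=2=a[slow] dup → fast++
(s=1,f=4) a[fast]=3≠a[slow]=2 write a[2]=3 → slow++,fast++
(s=2,f=5) a[fast]=4≠a[slow]=3 write a[3]=4 → slow++,fast++
(s=3,f=6) a[fast]=5≠a[slow]=4 write a[4]=5 → slow++,fast++
(s=4,f=7) a[fast]=5=a[slow] dup → fast++
(s=4,f=8) a[fast]=6≠a[slow]=5 write a[5]=6 → slow++,fast++
(s=5,f=9) a[fast]=8≠a[slow]=6 write a[6]=8 → slow++,fast++
(s=6,f=10) a[fast]=9≠a[slow]=8 write a[7]=9 → slow++,fast++
(s=7,f=11) a[fast]=12≠a[slow]=9 write a[8]=12 → slow++,fast++
(s=8,f=12) a[fast]=13≠a[slow]=12 write a[9]=13 → slow++,fast++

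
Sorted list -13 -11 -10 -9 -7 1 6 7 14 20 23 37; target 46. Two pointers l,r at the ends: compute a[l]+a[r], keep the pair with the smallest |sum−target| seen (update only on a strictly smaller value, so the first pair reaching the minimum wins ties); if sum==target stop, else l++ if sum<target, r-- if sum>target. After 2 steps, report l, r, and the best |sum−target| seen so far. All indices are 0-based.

[0,11] -13+37=24 d=22 * → l++
[1,11] -11+37=26 d=20 * → l++

l=2, r=11, best |Δ|=20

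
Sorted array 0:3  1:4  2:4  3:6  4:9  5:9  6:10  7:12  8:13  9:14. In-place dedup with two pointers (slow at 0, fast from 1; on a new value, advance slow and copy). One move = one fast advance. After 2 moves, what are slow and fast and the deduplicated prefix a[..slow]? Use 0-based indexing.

slow=1, fast=3, prefix=[3, 4]

slow=0 fast=1: a[fast]=4≠a[slow]=3 write a[1]=4, slow++,fast++
slow=1 fast=2: a[fast]=4=a[slow] dup, fast++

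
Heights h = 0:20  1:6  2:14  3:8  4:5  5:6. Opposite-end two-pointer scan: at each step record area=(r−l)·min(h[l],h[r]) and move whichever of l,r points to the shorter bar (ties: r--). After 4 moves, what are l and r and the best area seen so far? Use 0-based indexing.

[0,5] min(20,6)*5=30 best=30 * → r--
[0,4] min(20,5)*4=20 best=30 → r--
[0,3] min(20,8)*3=24 best=30 → r--
[0,2] min(20,14)*2=28 best=30 → r--

l=0, r=1, best area=30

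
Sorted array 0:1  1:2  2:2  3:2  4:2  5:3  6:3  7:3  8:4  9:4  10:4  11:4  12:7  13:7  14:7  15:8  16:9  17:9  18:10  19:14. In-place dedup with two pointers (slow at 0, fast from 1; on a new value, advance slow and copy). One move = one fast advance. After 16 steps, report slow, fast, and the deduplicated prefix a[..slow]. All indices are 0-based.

(s=0,f=1) a[fast]=2≠a[slow]=1 write a[1]=2 → slow++,fast++
(s=1,f=2) a[fast]=2=a[slow] dup → fast++
(s=1,f=3) a[fast]=2=a[slow] dup → fast++
(s=1,f=4) a[fast]=2=a[slow] dup → fast++
(s=1,f=5) a[fast]=3≠a[slow]=2 write a[2]=3 → slow++,fast++
(s=2,f=6) a[fast]=3=a[slow] dup → fast++
(s=2,f=7) a[fast]=3=a[slow] dup → fast++
(s=2,f=8) a[fast]=4≠a[slow]=3 write a[3]=4 → slow++,fast++
(s=3,f=9) a[fast]=4=a[slow] dup → fast++
(s=3,f=10) a[fast]=4=a[slow] dup → fast++
(s=3,f=11) a[fast]=4=a[slow] dup → fast++
(s=3,f=12) a[fast]=7≠a[slow]=4 write a[4]=7 → slow++,fast++
(s=4,f=13) a[fast]=7=a[slow] dup → fast++
(s=4,f=14) a[fast]=7=a[slow] dup → fast++
(s=4,f=15) a[fast]=8≠a[slow]=7 write a[5]=8 → slow++,fast++
(s=5,f=16) a[fast]=9≠a[slow]=8 write a[6]=9 → slow++,fast++

slow=6, fast=17, prefix=[1, 2, 3, 4, 7, 8, 9]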